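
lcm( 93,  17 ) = 1581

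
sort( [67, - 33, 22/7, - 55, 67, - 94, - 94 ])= [ -94, - 94, - 55 , - 33 , 22/7, 67  ,  67] 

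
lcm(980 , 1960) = 1960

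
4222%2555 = 1667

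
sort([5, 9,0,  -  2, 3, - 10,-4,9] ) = [-10,-4, - 2, 0, 3,5, 9, 9] 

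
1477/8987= 1477/8987 = 0.16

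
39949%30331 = 9618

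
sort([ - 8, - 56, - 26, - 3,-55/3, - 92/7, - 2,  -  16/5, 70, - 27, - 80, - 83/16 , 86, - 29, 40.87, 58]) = [ - 80, - 56, - 29, - 27, - 26, - 55/3,-92/7 , - 8, - 83/16, - 16/5, - 3, - 2, 40.87, 58 , 70, 86]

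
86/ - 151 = -86/151 = - 0.57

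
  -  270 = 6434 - 6704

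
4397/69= 63+50/69   =  63.72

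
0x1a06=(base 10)6662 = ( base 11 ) 5007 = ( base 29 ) 7QL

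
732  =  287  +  445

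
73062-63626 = 9436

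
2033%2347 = 2033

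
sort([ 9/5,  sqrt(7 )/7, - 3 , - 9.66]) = [ - 9.66, - 3, sqrt(7 )/7,9/5]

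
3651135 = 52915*69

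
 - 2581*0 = 0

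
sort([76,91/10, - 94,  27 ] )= [ - 94,91/10,27,76] 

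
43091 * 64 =2757824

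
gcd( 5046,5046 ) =5046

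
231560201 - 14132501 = 217427700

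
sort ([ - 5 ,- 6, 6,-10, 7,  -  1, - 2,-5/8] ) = [ -10, - 6,  -  5, - 2, - 1,- 5/8, 6,7]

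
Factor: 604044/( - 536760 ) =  - 2^ ( - 1 )*5^(-1) * 17^1 * 47^1*71^( - 1) = - 799/710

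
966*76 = 73416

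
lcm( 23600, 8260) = 165200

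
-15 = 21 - 36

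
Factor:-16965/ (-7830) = 13/6  =  2^( - 1 )*3^( - 1 )*13^1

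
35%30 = 5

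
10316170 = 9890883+425287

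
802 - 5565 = - 4763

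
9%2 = 1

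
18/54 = 1/3 = 0.33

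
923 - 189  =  734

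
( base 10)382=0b101111110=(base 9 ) 464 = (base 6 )1434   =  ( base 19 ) 112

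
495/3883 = 45/353= 0.13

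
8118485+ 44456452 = 52574937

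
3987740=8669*460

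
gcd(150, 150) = 150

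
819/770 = 117/110  =  1.06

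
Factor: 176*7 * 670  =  825440 = 2^5*5^1*7^1*11^1*67^1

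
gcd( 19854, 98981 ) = 1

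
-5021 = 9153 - 14174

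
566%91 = 20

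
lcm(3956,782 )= 67252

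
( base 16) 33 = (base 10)51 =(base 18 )2f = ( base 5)201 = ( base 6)123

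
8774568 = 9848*891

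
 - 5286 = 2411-7697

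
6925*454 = 3143950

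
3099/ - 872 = -4 + 389/872 = - 3.55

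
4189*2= 8378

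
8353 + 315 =8668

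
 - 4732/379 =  - 4732/379= - 12.49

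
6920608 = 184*37612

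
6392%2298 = 1796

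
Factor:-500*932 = -2^4*5^3*233^1 = -466000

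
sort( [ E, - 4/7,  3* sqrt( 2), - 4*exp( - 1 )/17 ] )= [-4/7, - 4* exp( - 1 )/17,E, 3*sqrt( 2 ) ]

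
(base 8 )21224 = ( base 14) 3324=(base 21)K1B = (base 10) 8852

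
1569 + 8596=10165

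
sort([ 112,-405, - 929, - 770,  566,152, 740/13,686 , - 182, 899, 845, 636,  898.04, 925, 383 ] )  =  [-929, - 770, - 405,- 182,740/13, 112, 152,383,566, 636, 686, 845, 898.04, 899, 925 ] 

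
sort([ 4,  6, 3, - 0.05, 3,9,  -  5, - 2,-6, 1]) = [-6, - 5, - 2,  -  0.05,1,3, 3,4, 6, 9]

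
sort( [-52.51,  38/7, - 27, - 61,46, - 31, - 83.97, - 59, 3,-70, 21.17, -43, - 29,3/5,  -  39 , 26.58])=[ - 83.97, - 70, - 61,- 59,-52.51,-43,-39,-31,-29,- 27 , 3/5,3, 38/7,21.17 , 26.58,46 ] 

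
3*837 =2511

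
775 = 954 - 179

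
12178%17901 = 12178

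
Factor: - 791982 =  - 2^1* 3^2 * 23^1*1913^1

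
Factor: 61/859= 61^1*859^( - 1)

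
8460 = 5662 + 2798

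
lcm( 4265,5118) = 25590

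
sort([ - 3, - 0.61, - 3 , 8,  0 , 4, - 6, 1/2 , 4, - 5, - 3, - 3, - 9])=[ - 9 , - 6 , - 5,- 3, - 3, - 3, - 3, - 0.61 , 0,1/2 , 4,4,8]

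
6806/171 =39 + 137/171=39.80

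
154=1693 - 1539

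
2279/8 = 2279/8 = 284.88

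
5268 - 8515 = - 3247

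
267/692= 267/692 = 0.39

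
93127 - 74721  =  18406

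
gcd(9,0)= 9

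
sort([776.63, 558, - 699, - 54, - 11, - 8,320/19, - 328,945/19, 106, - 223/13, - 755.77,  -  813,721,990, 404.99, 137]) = [  -  813,  -  755.77, - 699, - 328,-54, - 223/13, - 11, - 8,320/19,945/19, 106,137,404.99, 558,721,776.63,990 ] 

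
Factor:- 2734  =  - 2^1*1367^1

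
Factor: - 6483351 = - 3^1*7^1*19^1 * 16249^1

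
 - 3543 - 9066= -12609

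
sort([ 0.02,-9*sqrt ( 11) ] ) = [ - 9*sqrt( 11), 0.02]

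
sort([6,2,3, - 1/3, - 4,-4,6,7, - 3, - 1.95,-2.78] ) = [-4, - 4 , - 3, - 2.78, - 1.95,  -  1/3,2,3,  6,6,7 ] 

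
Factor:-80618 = -2^1 * 173^1*233^1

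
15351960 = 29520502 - 14168542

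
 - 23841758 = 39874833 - 63716591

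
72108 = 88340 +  - 16232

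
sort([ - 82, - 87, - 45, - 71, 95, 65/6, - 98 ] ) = [ - 98, - 87, - 82, - 71, - 45  ,  65/6,95 ] 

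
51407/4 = 12851+3/4 = 12851.75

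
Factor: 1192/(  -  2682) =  - 4/9 =-  2^2*3^ ( - 2)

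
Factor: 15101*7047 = 3^5*29^1*15101^1 = 106416747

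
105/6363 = 5/303 = 0.02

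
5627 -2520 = 3107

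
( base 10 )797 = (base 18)285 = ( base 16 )31D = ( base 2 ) 1100011101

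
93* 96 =8928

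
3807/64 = 3807/64 = 59.48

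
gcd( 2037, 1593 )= 3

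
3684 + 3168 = 6852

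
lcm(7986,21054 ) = 231594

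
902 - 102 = 800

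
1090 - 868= 222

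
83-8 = 75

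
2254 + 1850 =4104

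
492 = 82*6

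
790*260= 205400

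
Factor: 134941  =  23^1*5867^1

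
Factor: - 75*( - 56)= 2^3*3^1*5^2*7^1 = 4200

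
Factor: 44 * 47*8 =16544 = 2^5*11^1*47^1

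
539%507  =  32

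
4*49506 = 198024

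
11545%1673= 1507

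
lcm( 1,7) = 7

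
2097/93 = 22 + 17/31= 22.55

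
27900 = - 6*( - 4650)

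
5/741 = 5/741 = 0.01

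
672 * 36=24192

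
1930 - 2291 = -361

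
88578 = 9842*9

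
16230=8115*2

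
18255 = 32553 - 14298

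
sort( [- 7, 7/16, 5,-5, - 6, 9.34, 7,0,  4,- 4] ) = [  -  7, - 6,-5, - 4,0, 7/16, 4, 5, 7,9.34 ] 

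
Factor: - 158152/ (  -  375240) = 3^( - 1 ) * 5^( - 1)*59^ ( - 1)*373^1 = 373/885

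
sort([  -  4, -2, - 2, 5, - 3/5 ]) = [ - 4, - 2,-2, - 3/5,5 ]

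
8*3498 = 27984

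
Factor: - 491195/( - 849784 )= 2^( - 3)*5^1 * 13^( - 1)*31^1*3169^1*8171^( - 1)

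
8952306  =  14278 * 627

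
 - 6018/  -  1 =6018/1 =6018.00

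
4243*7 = 29701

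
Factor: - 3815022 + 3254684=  - 2^1*29^1*9661^1 = - 560338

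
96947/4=24236 + 3/4 = 24236.75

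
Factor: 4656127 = 7^2 *167^1*569^1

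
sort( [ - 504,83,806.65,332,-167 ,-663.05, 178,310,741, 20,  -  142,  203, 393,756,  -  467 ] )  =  [-663.05, - 504,-467, - 167,-142, 20,83,178,203,  310,332,393,741,756,806.65] 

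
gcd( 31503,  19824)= 3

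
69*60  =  4140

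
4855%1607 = 34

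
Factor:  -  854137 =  -29^1*29453^1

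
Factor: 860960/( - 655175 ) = - 172192/131035 = - 2^5*5^(-1)*73^( - 1 )*359^( - 1 )*5381^1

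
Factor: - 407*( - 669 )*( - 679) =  - 184880157= - 3^1*7^1*11^1*37^1 * 97^1*223^1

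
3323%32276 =3323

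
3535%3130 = 405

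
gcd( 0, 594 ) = 594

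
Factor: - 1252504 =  - 2^3*11^1*43^1*331^1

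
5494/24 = 228 + 11/12 = 228.92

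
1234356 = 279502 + 954854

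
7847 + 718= 8565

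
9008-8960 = 48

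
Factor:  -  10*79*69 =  - 2^1*3^1 * 5^1*23^1*79^1 =- 54510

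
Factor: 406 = 2^1 * 7^1*29^1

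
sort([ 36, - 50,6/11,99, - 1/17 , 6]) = [ - 50, - 1/17,6/11,6,36,99 ] 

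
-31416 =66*( - 476) 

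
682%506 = 176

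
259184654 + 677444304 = 936628958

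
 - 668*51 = -34068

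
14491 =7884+6607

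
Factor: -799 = -17^1 * 47^1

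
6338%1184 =418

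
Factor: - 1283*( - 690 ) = 885270= 2^1*3^1*5^1*23^1*1283^1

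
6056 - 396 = 5660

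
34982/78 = 448 + 19/39 = 448.49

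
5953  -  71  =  5882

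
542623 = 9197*59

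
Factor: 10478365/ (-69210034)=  - 2^( - 1)*5^1*53^1*173^( - 1)*39541^1*200029^(-1 )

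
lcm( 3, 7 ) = 21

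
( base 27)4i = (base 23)5B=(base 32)3U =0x7E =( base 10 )126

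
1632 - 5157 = -3525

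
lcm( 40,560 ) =560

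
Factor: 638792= 2^3*7^1*11^1*17^1*61^1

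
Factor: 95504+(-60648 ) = 2^3*4357^1= 34856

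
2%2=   0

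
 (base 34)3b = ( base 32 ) 3H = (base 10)113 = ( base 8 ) 161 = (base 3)11012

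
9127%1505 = 97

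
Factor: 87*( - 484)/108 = - 3509/9 = - 3^( - 2 )*11^2*29^1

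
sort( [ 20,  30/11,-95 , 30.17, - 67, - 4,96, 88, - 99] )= [ - 99, - 95, - 67, - 4,  30/11,20,30.17, 88, 96 ] 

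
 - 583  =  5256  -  5839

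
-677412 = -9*75268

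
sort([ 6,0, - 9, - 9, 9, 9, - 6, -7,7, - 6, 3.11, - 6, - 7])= [-9,- 9, - 7, - 7, - 6, - 6, - 6,  0 , 3.11, 6, 7,  9, 9]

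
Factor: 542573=269^1*2017^1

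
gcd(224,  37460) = 4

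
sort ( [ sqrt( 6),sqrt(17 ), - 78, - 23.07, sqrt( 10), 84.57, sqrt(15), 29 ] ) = [-78, - 23.07, sqrt( 6),sqrt(10),sqrt(15), sqrt ( 17),29,84.57]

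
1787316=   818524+968792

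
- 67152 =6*( - 11192)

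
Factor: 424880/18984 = 2^1 * 3^( - 1)* 5^1*7^( - 1) * 47^1 = 470/21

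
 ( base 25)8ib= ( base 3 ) 21111021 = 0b1010101010101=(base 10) 5461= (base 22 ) b65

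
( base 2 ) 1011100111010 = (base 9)8136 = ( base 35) 4tv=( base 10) 5946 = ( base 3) 22011020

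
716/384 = 179/96=1.86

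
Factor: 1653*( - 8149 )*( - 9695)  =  130594529415   =  3^1*5^1*7^1*19^1*29^2*277^1 * 281^1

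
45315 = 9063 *5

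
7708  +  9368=17076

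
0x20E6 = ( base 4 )2003212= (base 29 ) A0C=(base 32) 876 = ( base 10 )8422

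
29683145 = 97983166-68300021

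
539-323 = 216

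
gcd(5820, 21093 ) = 3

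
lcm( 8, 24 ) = 24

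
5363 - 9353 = -3990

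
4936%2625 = 2311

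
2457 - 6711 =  - 4254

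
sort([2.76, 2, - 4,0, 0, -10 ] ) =[-10, - 4, 0, 0, 2, 2.76]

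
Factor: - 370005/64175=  - 4353/755 = - 3^1*5^( - 1) * 151^(  -  1 ) * 1451^1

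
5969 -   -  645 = 6614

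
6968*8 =55744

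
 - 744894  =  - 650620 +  - 94274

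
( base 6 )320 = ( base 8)170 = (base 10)120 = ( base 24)50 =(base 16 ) 78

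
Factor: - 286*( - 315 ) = 2^1*3^2*5^1 * 7^1*11^1*13^1 = 90090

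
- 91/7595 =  - 13/1085 = - 0.01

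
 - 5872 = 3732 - 9604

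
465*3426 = 1593090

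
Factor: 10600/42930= 20/81 = 2^2*3^( - 4)*5^1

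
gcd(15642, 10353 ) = 3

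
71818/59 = 1217 + 15/59 = 1217.25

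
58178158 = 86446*673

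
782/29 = 782/29 = 26.97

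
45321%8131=4666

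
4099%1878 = 343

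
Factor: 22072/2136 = 31/3= 3^( - 1) * 31^1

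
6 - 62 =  - 56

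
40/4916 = 10/1229 = 0.01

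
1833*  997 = 1827501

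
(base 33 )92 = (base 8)453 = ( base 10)299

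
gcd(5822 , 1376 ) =2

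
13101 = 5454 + 7647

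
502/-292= - 251/146 = - 1.72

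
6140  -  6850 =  - 710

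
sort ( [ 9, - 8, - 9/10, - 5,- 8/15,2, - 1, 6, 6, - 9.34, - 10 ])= [-10, - 9.34, - 8,-5, - 1, - 9/10, - 8/15, 2, 6, 6, 9] 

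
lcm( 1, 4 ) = 4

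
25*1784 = 44600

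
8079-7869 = 210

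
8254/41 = 201  +  13/41 = 201.32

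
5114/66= 77+16/33=77.48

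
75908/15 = 75908/15 = 5060.53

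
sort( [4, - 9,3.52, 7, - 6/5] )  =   [ -9, - 6/5,3.52,4, 7]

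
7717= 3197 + 4520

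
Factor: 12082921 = 12082921^1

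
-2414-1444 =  - 3858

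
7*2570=17990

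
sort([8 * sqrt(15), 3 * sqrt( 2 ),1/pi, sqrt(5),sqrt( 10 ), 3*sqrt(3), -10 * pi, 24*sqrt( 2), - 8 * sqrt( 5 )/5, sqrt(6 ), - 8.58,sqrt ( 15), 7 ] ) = [ - 10*pi,-8.58, - 8*sqrt(5)/5 , 1/pi,sqrt( 5),sqrt( 6 ), sqrt(10),sqrt(15), 3*sqrt (2), 3*sqrt( 3),7, 8*sqrt( 15), 24*sqrt ( 2)]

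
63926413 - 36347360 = 27579053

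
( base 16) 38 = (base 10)56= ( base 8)70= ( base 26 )24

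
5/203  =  5/203 = 0.02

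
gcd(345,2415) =345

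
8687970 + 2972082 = 11660052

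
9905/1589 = 6+53/227= 6.23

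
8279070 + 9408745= 17687815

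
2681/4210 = 2681/4210 = 0.64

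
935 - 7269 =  - 6334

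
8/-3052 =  - 2/763 = - 0.00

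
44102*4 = 176408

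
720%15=0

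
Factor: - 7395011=-13^1*43^1*13229^1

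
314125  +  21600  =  335725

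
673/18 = 673/18 = 37.39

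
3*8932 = 26796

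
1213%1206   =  7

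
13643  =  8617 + 5026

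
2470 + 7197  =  9667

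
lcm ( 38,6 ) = 114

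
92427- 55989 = 36438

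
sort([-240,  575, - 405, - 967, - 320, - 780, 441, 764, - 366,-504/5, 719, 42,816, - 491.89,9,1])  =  [ - 967, - 780, - 491.89,-405, - 366, - 320, - 240, - 504/5  ,  1, 9, 42, 441, 575, 719, 764, 816 ] 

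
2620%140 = 100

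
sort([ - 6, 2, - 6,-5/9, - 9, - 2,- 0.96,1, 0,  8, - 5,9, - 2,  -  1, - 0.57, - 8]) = [ - 9, - 8, - 6,-6, - 5, - 2, - 2, - 1,  -  0.96, - 0.57, - 5/9,0, 1 , 2, 8, 9] 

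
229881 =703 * 327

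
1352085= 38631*35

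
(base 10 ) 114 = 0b1110010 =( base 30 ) 3o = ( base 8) 162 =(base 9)136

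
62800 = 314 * 200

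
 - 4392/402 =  - 732/67 = - 10.93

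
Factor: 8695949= 8695949^1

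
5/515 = 1/103 = 0.01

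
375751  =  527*713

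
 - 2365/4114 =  - 1 + 159/374 = - 0.57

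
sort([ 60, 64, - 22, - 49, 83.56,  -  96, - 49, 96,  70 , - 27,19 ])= [-96, - 49,-49, - 27 , - 22,19, 60,64, 70, 83.56 , 96]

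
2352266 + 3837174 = 6189440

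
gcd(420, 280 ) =140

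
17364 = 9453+7911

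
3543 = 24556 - 21013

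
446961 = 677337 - 230376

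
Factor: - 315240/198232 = - 555/349 = - 3^1*5^1*37^1*349^( - 1)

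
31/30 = 31/30 = 1.03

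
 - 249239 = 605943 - 855182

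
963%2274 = 963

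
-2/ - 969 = 2/969 = 0.00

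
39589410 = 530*74697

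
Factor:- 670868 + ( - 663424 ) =-1334292 = -  2^2 * 3^1*111191^1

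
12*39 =468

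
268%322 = 268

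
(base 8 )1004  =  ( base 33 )fl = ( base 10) 516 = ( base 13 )309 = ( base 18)1AC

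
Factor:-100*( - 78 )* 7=2^3*3^1 * 5^2*7^1*13^1 = 54600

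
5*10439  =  52195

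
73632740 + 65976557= 139609297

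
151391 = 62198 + 89193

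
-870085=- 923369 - - 53284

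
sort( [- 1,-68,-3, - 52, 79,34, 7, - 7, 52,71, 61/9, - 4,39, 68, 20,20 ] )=[- 68,- 52,-7,-4,-3,-1,61/9 , 7,  20,20,34,39, 52  ,  68,71, 79]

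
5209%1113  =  757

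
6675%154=53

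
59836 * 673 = 40269628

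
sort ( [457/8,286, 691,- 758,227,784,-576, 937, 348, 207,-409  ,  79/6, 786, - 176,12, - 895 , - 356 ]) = [ - 895  , - 758, - 576,  -  409, -356,  -  176, 12, 79/6,457/8, 207, 227, 286,348,  691, 784,  786, 937]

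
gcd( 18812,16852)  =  4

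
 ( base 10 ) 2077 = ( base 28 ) 2I5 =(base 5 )31302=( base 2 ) 100000011101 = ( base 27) 2mp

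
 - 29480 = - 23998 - 5482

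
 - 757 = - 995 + 238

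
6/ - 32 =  - 3/16 = -0.19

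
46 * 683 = 31418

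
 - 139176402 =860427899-999604301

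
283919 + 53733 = 337652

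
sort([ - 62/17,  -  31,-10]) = [  -  31,  -  10,-62/17]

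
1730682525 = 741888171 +988794354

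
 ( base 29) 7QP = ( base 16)1A0A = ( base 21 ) f29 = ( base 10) 6666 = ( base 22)dh0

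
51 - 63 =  - 12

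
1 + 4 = 5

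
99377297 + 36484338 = 135861635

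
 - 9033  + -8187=-17220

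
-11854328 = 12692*(-934)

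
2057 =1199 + 858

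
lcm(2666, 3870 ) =119970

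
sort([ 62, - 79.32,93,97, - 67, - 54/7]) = [ - 79.32, - 67, - 54/7,62,93,97]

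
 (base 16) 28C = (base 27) O4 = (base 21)1A1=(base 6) 3004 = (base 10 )652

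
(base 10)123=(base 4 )1323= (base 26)4j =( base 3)11120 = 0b1111011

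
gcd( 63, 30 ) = 3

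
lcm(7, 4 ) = 28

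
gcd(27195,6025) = 5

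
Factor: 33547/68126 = 2^( - 1 )*23^( - 1)*1481^( - 1)*33547^1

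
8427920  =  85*99152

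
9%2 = 1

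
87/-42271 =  - 1 + 42184/42271 = -0.00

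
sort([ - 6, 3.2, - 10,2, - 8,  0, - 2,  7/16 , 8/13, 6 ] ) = [ - 10, - 8,-6, - 2,0,7/16,8/13 , 2,3.2, 6]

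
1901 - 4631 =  - 2730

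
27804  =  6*4634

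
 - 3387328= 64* ( - 52927)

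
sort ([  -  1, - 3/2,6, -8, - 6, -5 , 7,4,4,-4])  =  [ - 8 , - 6, - 5, - 4 , - 3/2, - 1,4,4, 6,7 ]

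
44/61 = 44/61= 0.72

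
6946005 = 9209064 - 2263059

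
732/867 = 244/289 = 0.84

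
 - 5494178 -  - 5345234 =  - 148944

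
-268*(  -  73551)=19711668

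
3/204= 1/68 = 0.01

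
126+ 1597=1723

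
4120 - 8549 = - 4429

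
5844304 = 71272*82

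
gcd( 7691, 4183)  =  1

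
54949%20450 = 14049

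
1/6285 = 1/6285 = 0.00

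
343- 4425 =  - 4082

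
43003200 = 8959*4800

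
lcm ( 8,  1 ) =8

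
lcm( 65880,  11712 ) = 527040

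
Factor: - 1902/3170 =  -3^1 * 5^( -1) =- 3/5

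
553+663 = 1216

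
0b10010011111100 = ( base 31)9qd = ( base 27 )CQI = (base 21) 109i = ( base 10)9468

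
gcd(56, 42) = 14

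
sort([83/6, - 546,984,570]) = [-546,83/6, 570, 984]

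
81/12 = 6 + 3/4 = 6.75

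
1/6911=1/6911  =  0.00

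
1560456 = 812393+748063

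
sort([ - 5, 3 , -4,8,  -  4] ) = [ - 5, - 4,-4,3, 8] 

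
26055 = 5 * 5211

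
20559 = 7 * 2937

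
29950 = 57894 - 27944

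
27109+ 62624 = 89733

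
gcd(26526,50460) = 6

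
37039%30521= 6518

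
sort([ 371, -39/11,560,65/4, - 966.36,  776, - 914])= [-966.36, - 914, - 39/11, 65/4,371, 560,776 ]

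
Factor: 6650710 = 2^1*5^1*11^1*103^1*587^1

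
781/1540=71/140 = 0.51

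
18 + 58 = 76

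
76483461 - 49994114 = 26489347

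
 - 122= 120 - 242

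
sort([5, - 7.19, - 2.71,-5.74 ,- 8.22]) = [-8.22, - 7.19, - 5.74, - 2.71, 5]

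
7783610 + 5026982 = 12810592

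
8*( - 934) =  - 7472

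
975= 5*195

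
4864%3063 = 1801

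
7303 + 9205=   16508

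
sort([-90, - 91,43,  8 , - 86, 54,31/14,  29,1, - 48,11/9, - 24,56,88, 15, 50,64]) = [ - 91,  -  90, - 86, - 48, - 24 , 1, 11/9, 31/14,8, 15 , 29,43,  50, 54,56,  64,  88 ]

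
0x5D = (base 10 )93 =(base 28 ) 39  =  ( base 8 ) 135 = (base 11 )85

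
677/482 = 1 + 195/482 = 1.40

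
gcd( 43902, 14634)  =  14634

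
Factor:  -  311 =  - 311^1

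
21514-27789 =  - 6275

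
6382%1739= 1165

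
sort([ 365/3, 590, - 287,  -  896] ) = [ - 896, - 287,365/3, 590 ] 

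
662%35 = 32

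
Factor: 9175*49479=453969825 = 3^1*5^2*367^1*16493^1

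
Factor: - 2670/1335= - 2^1 = -2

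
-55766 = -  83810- -28044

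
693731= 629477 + 64254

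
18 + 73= 91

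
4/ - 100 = -1/25 = - 0.04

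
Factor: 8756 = 2^2*11^1*199^1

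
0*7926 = 0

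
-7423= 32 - 7455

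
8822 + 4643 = 13465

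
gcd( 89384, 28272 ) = 8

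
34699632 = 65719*528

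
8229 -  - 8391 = 16620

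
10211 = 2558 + 7653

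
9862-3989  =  5873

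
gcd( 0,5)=5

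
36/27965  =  36/27965  =  0.00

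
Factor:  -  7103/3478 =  - 2^( - 1)*37^( - 1)*47^(  -  1) * 7103^1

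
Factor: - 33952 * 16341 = -2^5*3^1*13^1*419^1*1061^1 = - 554809632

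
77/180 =77/180= 0.43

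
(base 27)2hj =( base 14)9C4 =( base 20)4GG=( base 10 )1936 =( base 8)3620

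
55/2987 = 55/2987 =0.02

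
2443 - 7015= -4572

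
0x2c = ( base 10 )44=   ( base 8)54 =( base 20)24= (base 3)1122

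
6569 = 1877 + 4692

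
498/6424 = 249/3212  =  0.08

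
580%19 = 10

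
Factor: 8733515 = 5^1*7^2 * 43^1*829^1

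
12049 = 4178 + 7871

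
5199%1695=114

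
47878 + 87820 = 135698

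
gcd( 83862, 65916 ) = 18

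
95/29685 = 19/5937 = 0.00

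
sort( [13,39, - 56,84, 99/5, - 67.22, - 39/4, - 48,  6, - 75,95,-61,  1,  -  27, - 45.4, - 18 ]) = [ - 75, -67.22,-61, - 56, - 48, -45.4, - 27, - 18, - 39/4,1, 6,13,99/5 , 39,84,95 ]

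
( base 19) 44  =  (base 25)35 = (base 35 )2a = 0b1010000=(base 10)80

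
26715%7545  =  4080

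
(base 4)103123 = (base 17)452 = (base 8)2333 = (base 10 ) 1243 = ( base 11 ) a30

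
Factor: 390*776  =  302640= 2^4 * 3^1*5^1*13^1 *97^1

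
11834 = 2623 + 9211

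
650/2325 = 26/93 = 0.28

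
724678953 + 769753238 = 1494432191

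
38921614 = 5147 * 7562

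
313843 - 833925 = -520082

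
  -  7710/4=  - 1928+ 1/2   =  - 1927.50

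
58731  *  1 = 58731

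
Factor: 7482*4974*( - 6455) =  - 2^2*3^2* 5^1* 29^1*43^1 * 829^1*1291^1 = -  240225845940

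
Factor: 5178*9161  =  2^1*3^1*863^1*9161^1 = 47435658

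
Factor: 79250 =2^1*5^3*317^1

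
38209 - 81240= - 43031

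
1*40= 40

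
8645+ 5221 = 13866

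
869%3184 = 869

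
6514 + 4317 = 10831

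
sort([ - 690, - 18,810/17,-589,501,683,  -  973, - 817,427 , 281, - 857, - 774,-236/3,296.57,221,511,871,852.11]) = [ - 973, - 857, - 817,-774,-690, - 589,  -  236/3,  -  18,810/17, 221,281,296.57, 427,501, 511, 683,852.11,871 ]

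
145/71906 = 145/71906 = 0.00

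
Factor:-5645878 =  - 2^1 * 7^2*53^1*1087^1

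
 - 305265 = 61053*( -5) 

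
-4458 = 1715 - 6173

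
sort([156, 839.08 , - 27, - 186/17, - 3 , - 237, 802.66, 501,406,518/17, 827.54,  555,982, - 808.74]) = [ - 808.74, - 237, - 27 ,  -  186/17, - 3, 518/17, 156,406, 501 , 555,  802.66, 827.54  ,  839.08 , 982]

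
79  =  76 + 3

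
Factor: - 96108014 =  - 2^1*71^1*457^1*1481^1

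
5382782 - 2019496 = 3363286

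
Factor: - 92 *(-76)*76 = 2^6*19^2*23^1 = 531392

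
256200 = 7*36600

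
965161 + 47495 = 1012656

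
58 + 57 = 115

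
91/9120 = 91/9120 = 0.01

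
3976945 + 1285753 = 5262698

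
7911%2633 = 12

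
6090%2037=2016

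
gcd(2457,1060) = 1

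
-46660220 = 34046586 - 80706806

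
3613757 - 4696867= - 1083110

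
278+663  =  941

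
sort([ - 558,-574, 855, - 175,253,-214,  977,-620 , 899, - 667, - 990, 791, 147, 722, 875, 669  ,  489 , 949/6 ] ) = [ - 990, - 667,-620, - 574,- 558, - 214,-175, 147, 949/6, 253, 489, 669,722, 791,  855, 875,899, 977 ] 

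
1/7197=1/7197 = 0.00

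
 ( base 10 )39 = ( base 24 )1F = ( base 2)100111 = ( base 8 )47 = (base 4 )213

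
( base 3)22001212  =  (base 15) 1B22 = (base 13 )28A6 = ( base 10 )5882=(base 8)13372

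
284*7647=2171748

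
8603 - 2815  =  5788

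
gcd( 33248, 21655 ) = 1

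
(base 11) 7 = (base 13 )7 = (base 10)7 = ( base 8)7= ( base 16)7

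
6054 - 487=5567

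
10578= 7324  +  3254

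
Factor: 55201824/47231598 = 9200304/7871933=2^4*3^4*31^1*229^1*7871933^(-1 )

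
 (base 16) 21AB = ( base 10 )8619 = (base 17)1CE0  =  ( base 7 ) 34062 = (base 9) 12736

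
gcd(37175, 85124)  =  1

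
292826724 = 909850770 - 617024046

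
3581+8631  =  12212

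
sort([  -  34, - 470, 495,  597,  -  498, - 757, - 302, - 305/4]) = [ - 757,-498, -470,  -  302, - 305/4, - 34 , 495,597 ]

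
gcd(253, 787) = 1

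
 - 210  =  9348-9558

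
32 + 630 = 662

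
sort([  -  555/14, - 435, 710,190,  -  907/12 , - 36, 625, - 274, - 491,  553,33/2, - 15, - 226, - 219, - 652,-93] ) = [ - 652, - 491,-435, - 274 , - 226, - 219, - 93,  -  907/12, - 555/14, - 36, - 15,33/2, 190, 553,625 , 710]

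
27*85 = 2295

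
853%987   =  853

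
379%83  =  47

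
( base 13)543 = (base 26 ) 18G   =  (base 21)20I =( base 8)1604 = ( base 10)900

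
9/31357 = 9/31357 = 0.00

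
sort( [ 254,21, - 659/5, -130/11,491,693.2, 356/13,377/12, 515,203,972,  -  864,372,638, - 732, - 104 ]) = [ - 864, - 732, - 659/5, - 104, - 130/11,21,356/13,377/12,203,254, 372,491,515, 638,693.2,972] 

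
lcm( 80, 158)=6320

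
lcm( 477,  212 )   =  1908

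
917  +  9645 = 10562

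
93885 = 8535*11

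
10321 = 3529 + 6792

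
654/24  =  109/4= 27.25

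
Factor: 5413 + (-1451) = 2^1*7^1*283^1 = 3962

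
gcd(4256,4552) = 8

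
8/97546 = 4/48773 = 0.00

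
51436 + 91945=143381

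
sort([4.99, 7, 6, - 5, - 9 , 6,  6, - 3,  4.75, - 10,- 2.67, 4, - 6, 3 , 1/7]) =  [ - 10,  -  9,-6, - 5, - 3 ,-2.67 , 1/7,3 , 4, 4.75,4.99,6,6, 6,  7]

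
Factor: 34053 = 3^1*11351^1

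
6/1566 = 1/261=0.00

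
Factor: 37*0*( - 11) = 0= 0^1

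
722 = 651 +71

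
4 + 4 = 8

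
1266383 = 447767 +818616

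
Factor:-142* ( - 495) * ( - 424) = -29802960 = - 2^4*3^2*5^1*11^1*53^1*  71^1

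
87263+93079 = 180342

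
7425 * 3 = 22275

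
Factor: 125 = 5^3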